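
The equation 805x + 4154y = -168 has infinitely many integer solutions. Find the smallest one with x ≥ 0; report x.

gcd(4154, 805):
  4154 = 5·805 + 129
  805 = 6·129 + 31
  129 = 4·31 + 5
  31 = 6·5 + 1
  5 = 5·1
so gcd(4154, 805) = 1.
1 divides -168, so solutions exist.
Back-substitute for Bézout coefficients:
  1 = 31 - 6·5
  ... = 805·(805) + 4154·(-156)
Scale by -168/1 = -168: (x₀, y₀) = (-135240, 26208).
General solution: x = -135240 + 4154t, y = 26208 - 805t for integer t.
x ≥ 0: smallest is -135240 mod 4154 = 1842 (at t = 33), with y = -357.

1842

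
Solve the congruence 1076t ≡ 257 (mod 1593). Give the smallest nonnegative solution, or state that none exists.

gcd(1593, 1076) = 1.
1 divides 257, so solutions exist.
By Bézout, 1076*(-493) + 1593*(333) = 1.
So 1076*(-493) ≡ 1 (mod 1593); multiply by 257: t ≡ -126701 (mod 1593).
Smallest nonnegative: t = -126701 mod 1593 = 739.

739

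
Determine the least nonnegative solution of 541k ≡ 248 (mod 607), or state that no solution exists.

gcd(607, 541):
  607 = 1·541 + 66
  541 = 8·66 + 13
  66 = 5·13 + 1
  13 = 13·1
so gcd(607, 541) = 1.
1 divides 248, so solutions exist.
Back-substitute for Bézout coefficients:
  1 = 66 - 5·13
  ... = 541·(-46) + 607·(41)
So 541·(-46) ≡ 1 (mod 607); multiply by 248: k ≡ -11408 (mod 607).
Smallest nonnegative: k = -11408 mod 607 = 125.

125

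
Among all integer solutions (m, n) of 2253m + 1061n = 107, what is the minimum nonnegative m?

gcd(2253, 1061):
  2253 = 2·1061 + 131
  1061 = 8·131 + 13
  131 = 10·13 + 1
  13 = 13·1
so gcd(2253, 1061) = 1.
1 divides 107, so solutions exist.
Back-substitute for Bézout coefficients:
  1 = 131 - 10·13
  ... = 2253·(81) + 1061·(-172)
Scale by 107/1 = 107: (m₀, n₀) = (8667, -18404).
General solution: m = 8667 + 1061t, n = -18404 - 2253t for integer t.
m ≥ 0: smallest is 8667 mod 1061 = 179 (at t = -8), with n = -380.

179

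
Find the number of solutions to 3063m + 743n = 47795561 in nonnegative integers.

gcd(3063, 743) = 1  (3063 = 4×743 + 91, 743 = 8×91 + 15, 91 = 6×15 + 1, 15 = 15×1).
Back-substituting, 3063×(49) + 743×(-202) = 1.
Scale by 47795561: one solution is (2341982489, -9654703322). Reduce m mod 743: (423, 62584).
General: m = 423 + 743t, n = 62584 - 3063t.
m ≥ 0 ⇒ t ≥ 0; n ≥ 0 ⇒ t ≤ 20. So t ∈ [0, 20]: 21 solutions.

21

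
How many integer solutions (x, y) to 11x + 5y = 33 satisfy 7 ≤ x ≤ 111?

gcd(11, 5) = 1.
By Bézout, 11*(1) + 5*(-2) = 1.
Particular solution: (3, 0).
General solution: x = 3 + 5t, y = 0 - 11t for integer t.
7 ≤ 3 + 5t ≤ 111 gives t ∈ [1, 21], which is 21 values.

21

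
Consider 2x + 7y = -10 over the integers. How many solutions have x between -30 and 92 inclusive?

gcd(7, 2):
  7 = 3×2 + 1
  2 = 2×1
so gcd(7, 2) = 1.
Back-substitute for Bézout coefficients:
  1 = 7 - 3×2
  ... = 2×(-3) + 7×(1)
Scale by -10: particular solution (30, -10); reduce x mod 7: (2, -2).
General solution: x = 2 + 7t, y = -2 - 2t for integer t.
-30 ≤ 2 + 7t ≤ 92 gives t ∈ [-4, 12], which is 17 values.

17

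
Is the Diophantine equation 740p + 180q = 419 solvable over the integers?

gcd(740, 180):
  740 = 4*180 + 20
  180 = 9*20
so gcd(740, 180) = 20.
20 does not divide 419 (remainder 19), so no integer solutions.

no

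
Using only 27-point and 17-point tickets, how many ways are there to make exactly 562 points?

Need nonnegative integers with 27j + 17k = 562.
gcd(27, 17) = 1, and 27·(-5) + 17·(8) = 1.
So (j₀, k₀) = (-2810, 4496); general j = -2810 + 17t, k = 4496 - 27t.
j ≥ 0 ⇒ t ≥ 166; k ≥ 0 ⇒ t ≤ 166. That's 1 value of t.

1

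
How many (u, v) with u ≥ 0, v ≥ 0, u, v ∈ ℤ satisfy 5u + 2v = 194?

20

gcd(5, 2):
  5 = 2·2 + 1
  2 = 2·1
so gcd(5, 2) = 1.
Back-substitute for Bézout coefficients:
  1 = 5 - 2·2
  ... = 5·(1) + 2·(-2)
Scale by 194: one solution is (194, -388). Reduce u mod 2: (0, 97).
General: u = 0 + 2t, v = 97 - 5t.
u ≥ 0 ⇒ t ≥ 0; v ≥ 0 ⇒ t ≤ 19. So t ∈ [0, 19]: 20 solutions.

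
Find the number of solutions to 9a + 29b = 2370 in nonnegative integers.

9

gcd(29, 9) = 1.
By Bézout, 9×(13) + 29×(-4) = 1.
One solution: (12, 78).
General: a = 12 + 29t, b = 78 - 9t.
a ≥ 0 ⇒ t ≥ 0; b ≥ 0 ⇒ t ≤ 8. So t ∈ [0, 8]: 9 solutions.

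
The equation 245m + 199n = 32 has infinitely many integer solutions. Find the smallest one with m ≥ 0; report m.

gcd(245, 199) = 1.
1 divides 32, so solutions exist.
By Bézout, 245*(13) + 199*(-16) = 1.
Scale by 32/1 = 32: (m₀, n₀) = (416, -512).
General solution: m = 416 + 199t, n = -512 - 245t for integer t.
m ≥ 0: smallest is 416 mod 199 = 18 (at t = -2), with n = -22.

18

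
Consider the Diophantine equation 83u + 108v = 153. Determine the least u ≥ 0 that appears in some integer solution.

gcd(108, 83) = 1.
1 divides 153, so solutions exist.
By Bézout, 83×(-13) + 108×(10) = 1.
Scale by 153/1 = 153: (u₀, v₀) = (-1989, 1530).
General solution: u = -1989 + 108t, v = 1530 - 83t for integer t.
u ≥ 0: smallest is -1989 mod 108 = 63 (at t = 19), with v = -47.

63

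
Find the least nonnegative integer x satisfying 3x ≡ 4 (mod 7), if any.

6

gcd(7, 3) = 1.
1 divides 4, so solutions exist.
By Bézout, 3·(-2) + 7·(1) = 1.
So 3·(-2) ≡ 1 (mod 7); multiply by 4: x ≡ -8 (mod 7).
Smallest nonnegative: x = -8 mod 7 = 6.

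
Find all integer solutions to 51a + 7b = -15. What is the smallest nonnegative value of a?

3

gcd(51, 7):
  51 = 7×7 + 2
  7 = 3×2 + 1
  2 = 2×1
so gcd(51, 7) = 1.
1 divides -15, so solutions exist.
Back-substitute for Bézout coefficients:
  1 = 7 - 3×2
  ... = 51×(-3) + 7×(22)
Scale by -15/1 = -15: (a₀, b₀) = (45, -330).
General solution: a = 45 + 7t, b = -330 - 51t for integer t.
a ≥ 0: smallest is 45 mod 7 = 3 (at t = -6), with b = -24.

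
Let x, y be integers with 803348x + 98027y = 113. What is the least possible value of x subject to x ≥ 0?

48537

gcd(803348, 98027) = 1.
1 divides 113, so solutions exist.
By Bézout, 803348·(6502) + 98027·(-53285) = 1.
Scale by 113/1 = 113: (x₀, y₀) = (734726, -6021205).
General solution: x = 734726 + 98027t, y = -6021205 - 803348t for integer t.
x ≥ 0: smallest is 734726 mod 98027 = 48537 (at t = -7), with y = -397769.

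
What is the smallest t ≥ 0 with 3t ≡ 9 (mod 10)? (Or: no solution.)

3

gcd(10, 3) = 1  (10 = 3*3 + 1, 3 = 3*1).
1 divides 9, so solutions exist.
Back-substituting, 3*(-3) + 10*(1) = 1.
So 3*(-3) ≡ 1 (mod 10); multiply by 9: t ≡ -27 (mod 10).
Smallest nonnegative: t = -27 mod 10 = 3.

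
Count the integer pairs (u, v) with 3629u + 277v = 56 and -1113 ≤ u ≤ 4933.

gcd(3629, 277):
  3629 = 13×277 + 28
  277 = 9×28 + 25
  28 = 1×25 + 3
  25 = 8×3 + 1
  3 = 3×1
so gcd(3629, 277) = 1.
Back-substitute for Bézout coefficients:
  1 = 25 - 8×3
  ... = 3629×(-89) + 277×(1166)
Scale by 56: particular solution (-4984, 65296); reduce u mod 277: (2, -26).
General solution: u = 2 + 277t, v = -26 - 3629t for integer t.
-1113 ≤ 2 + 277t ≤ 4933 gives t ∈ [-4, 17], which is 22 values.

22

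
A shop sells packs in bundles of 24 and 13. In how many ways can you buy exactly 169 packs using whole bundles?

1

Need nonnegative integers with 24j + 13k = 169.
gcd(24, 13) = 1, and 24·(6) + 13·(-11) = 1.
So (j₀, k₀) = (1014, -1859); general j = 1014 + 13t, k = -1859 - 24t.
j ≥ 0 ⇒ t ≥ -78; k ≥ 0 ⇒ t ≤ -78. That's 1 value of t.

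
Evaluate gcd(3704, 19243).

1

gcd(19243, 3704):
  19243 = 5×3704 + 723
  3704 = 5×723 + 89
  723 = 8×89 + 11
  89 = 8×11 + 1
  11 = 11×1
so gcd(19243, 3704) = 1.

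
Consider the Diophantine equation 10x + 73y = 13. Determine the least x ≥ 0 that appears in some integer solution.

67

gcd(73, 10):
  73 = 7×10 + 3
  10 = 3×3 + 1
  3 = 3×1
so gcd(73, 10) = 1.
1 divides 13, so solutions exist.
Back-substitute for Bézout coefficients:
  1 = 10 - 3×3
  ... = 10×(22) + 73×(-3)
Scale by 13/1 = 13: (x₀, y₀) = (286, -39).
General solution: x = 286 + 73t, y = -39 - 10t for integer t.
x ≥ 0: smallest is 286 mod 73 = 67 (at t = -3), with y = -9.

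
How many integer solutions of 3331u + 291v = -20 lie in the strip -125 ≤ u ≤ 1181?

gcd(3331, 291):
  3331 = 11×291 + 130
  291 = 2×130 + 31
  130 = 4×31 + 6
  31 = 5×6 + 1
  6 = 6×1
so gcd(3331, 291) = 1.
Back-substitute for Bézout coefficients:
  1 = 31 - 5×6
  ... = 3331×(-47) + 291×(538)
Scale by -20: particular solution (940, -10760); reduce u mod 291: (67, -767).
General solution: u = 67 + 291t, v = -767 - 3331t for integer t.
-125 ≤ 67 + 291t ≤ 1181 gives t ∈ [0, 3], which is 4 values.

4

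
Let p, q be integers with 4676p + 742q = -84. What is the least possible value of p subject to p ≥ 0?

gcd(4676, 742) = 14  (4676 = 6·742 + 224, 742 = 3·224 + 70, 224 = 3·70 + 14, 70 = 5·14).
14 divides -84, so solutions exist.
Back-substituting, 4676·(10) + 742·(-63) = 14.
Scale by -84/14 = -6: (p₀, q₀) = (-60, 378).
General solution: p = -60 + 53t, q = 378 - 334t for integer t.
p ≥ 0: smallest is -60 mod 53 = 46 (at t = 2), with q = -290.

46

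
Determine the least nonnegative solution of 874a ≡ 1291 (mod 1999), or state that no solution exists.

gcd(1999, 874):
  1999 = 2*874 + 251
  874 = 3*251 + 121
  251 = 2*121 + 9
  121 = 13*9 + 4
  9 = 2*4 + 1
  4 = 4*1
so gcd(1999, 874) = 1.
1 divides 1291, so solutions exist.
Back-substitute for Bézout coefficients:
  1 = 9 - 2*4
  ... = 874*(-446) + 1999*(195)
So 874*(-446) ≡ 1 (mod 1999); multiply by 1291: a ≡ -575786 (mod 1999).
Smallest nonnegative: a = -575786 mod 1999 = 1925.

1925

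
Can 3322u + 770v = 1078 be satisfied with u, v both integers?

gcd(3322, 770):
  3322 = 4*770 + 242
  770 = 3*242 + 44
  242 = 5*44 + 22
  44 = 2*22
so gcd(3322, 770) = 22.
22 divides 1078, so integer solutions exist.

yes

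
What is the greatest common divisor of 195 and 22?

gcd(195, 22):
  195 = 8·22 + 19
  22 = 1·19 + 3
  19 = 6·3 + 1
  3 = 3·1
so gcd(195, 22) = 1.

1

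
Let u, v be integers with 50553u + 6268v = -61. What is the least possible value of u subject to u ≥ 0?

4107

gcd(50553, 6268):
  50553 = 8·6268 + 409
  6268 = 15·409 + 133
  409 = 3·133 + 10
  133 = 13·10 + 3
  10 = 3·3 + 1
  3 = 3·1
so gcd(50553, 6268) = 1.
1 divides -61, so solutions exist.
Back-substitute for Bézout coefficients:
  1 = 10 - 3·3
  ... = 50553·(1885) + 6268·(-15203)
Scale by -61/1 = -61: (u₀, v₀) = (-114985, 927383).
General solution: u = -114985 + 6268t, v = 927383 - 50553t for integer t.
u ≥ 0: smallest is -114985 mod 6268 = 4107 (at t = 19), with v = -33124.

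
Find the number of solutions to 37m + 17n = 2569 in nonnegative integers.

4

gcd(37, 17):
  37 = 2*17 + 3
  17 = 5*3 + 2
  3 = 1*2 + 1
  2 = 2*1
so gcd(37, 17) = 1.
Back-substitute for Bézout coefficients:
  1 = 3 - 1*2
  ... = 37*(6) + 17*(-13)
Scale by 2569: one solution is (15414, -33397). Reduce m mod 17: (12, 125).
General: m = 12 + 17t, n = 125 - 37t.
m ≥ 0 ⇒ t ≥ 0; n ≥ 0 ⇒ t ≤ 3. So t ∈ [0, 3]: 4 solutions.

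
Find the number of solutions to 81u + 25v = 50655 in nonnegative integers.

gcd(81, 25) = 1  (81 = 3×25 + 6, 25 = 4×6 + 1, 6 = 6×1).
Back-substituting, 81×(-4) + 25×(13) = 1.
Scale by 50655: one solution is (-202620, 658515). Reduce u mod 25: (5, 2010).
General: u = 5 + 25t, v = 2010 - 81t.
u ≥ 0 ⇒ t ≥ 0; v ≥ 0 ⇒ t ≤ 24. So t ∈ [0, 24]: 25 solutions.

25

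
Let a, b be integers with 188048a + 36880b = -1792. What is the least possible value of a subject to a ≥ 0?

gcd(188048, 36880) = 16  (188048 = 5×36880 + 3648, 36880 = 10×3648 + 400, 3648 = 9×400 + 48, 400 = 8×48 + 16, 48 = 3×16).
16 divides -1792, so solutions exist.
Back-substituting, 188048×(-738) + 36880×(3763) = 16.
Scale by -1792/16 = -112: (a₀, b₀) = (82656, -421456).
General solution: a = 82656 + 2305t, b = -421456 - 11753t for integer t.
a ≥ 0: smallest is 82656 mod 2305 = 1981 (at t = -35), with b = -10101.

1981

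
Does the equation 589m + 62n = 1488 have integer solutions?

yes

gcd(589, 62) = 31  (589 = 9·62 + 31, 62 = 2·31).
31 divides 1488, so integer solutions exist.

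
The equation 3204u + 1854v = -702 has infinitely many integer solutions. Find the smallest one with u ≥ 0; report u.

gcd(3204, 1854) = 18.
18 divides -702, so solutions exist.
By Bézout, 3204×(11) + 1854×(-19) = 18.
Scale by -702/18 = -39: (u₀, v₀) = (-429, 741).
General solution: u = -429 + 103t, v = 741 - 178t for integer t.
u ≥ 0: smallest is -429 mod 103 = 86 (at t = 5), with v = -149.

86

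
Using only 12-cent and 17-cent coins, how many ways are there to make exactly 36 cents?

Need nonnegative integers with 12j + 17k = 36.
gcd(12, 17) = 1, and 12·(-7) + 17·(5) = 1.
So (j₀, k₀) = (-252, 180); general j = -252 + 17t, k = 180 - 12t.
j ≥ 0 ⇒ t ≥ 15; k ≥ 0 ⇒ t ≤ 15. That's 1 value of t.

1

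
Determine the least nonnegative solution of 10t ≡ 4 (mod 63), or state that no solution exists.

13

gcd(63, 10):
  63 = 6·10 + 3
  10 = 3·3 + 1
  3 = 3·1
so gcd(63, 10) = 1.
1 divides 4, so solutions exist.
Back-substitute for Bézout coefficients:
  1 = 10 - 3·3
  ... = 10·(19) + 63·(-3)
So 10·(19) ≡ 1 (mod 63); multiply by 4: t ≡ 76 (mod 63).
Smallest nonnegative: t = 76 mod 63 = 13.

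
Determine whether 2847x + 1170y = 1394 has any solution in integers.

gcd(2847, 1170) = 39.
39 does not divide 1394 (remainder 29), so no integer solutions.

no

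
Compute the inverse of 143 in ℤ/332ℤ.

gcd(332, 143):
  332 = 2*143 + 46
  143 = 3*46 + 5
  46 = 9*5 + 1
  5 = 5*1
so gcd(332, 143) = 1.
Back-substitute for Bézout coefficients:
  1 = 46 - 9*5
  ... = 143*(-65) + 332*(28)
So 143*-65 ≡ 1 (mod 332), and -65 mod 332 = 267.

267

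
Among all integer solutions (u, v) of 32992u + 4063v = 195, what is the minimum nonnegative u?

gcd(32992, 4063) = 1.
1 divides 195, so solutions exist.
By Bézout, 32992×(741) + 4063×(-6017) = 1.
Scale by 195/1 = 195: (u₀, v₀) = (144495, -1173315).
General solution: u = 144495 + 4063t, v = -1173315 - 32992t for integer t.
u ≥ 0: smallest is 144495 mod 4063 = 2290 (at t = -35), with v = -18595.

2290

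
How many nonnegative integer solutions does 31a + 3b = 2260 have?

gcd(31, 3) = 1.
By Bézout, 31*(1) + 3*(-10) = 1.
One solution: (1, 743).
General: a = 1 + 3t, b = 743 - 31t.
a ≥ 0 ⇒ t ≥ 0; b ≥ 0 ⇒ t ≤ 23. So t ∈ [0, 23]: 24 solutions.

24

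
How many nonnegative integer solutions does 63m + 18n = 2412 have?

20

gcd(63, 18) = 9.
By Bézout, 63*(1) + 18*(-3) = 9.
One solution: (0, 134).
General: m = 0 + 2t, n = 134 - 7t.
m ≥ 0 ⇒ t ≥ 0; n ≥ 0 ⇒ t ≤ 19. So t ∈ [0, 19]: 20 solutions.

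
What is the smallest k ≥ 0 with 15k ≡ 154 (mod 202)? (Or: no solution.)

gcd(202, 15) = 1.
1 divides 154, so solutions exist.
By Bézout, 15×(27) + 202×(-2) = 1.
So 15×(27) ≡ 1 (mod 202); multiply by 154: k ≡ 4158 (mod 202).
Smallest nonnegative: k = 4158 mod 202 = 118.

118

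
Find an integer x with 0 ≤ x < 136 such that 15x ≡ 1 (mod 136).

gcd(136, 15) = 1  (136 = 9*15 + 1, 15 = 15*1).
Back-substituting, 15*(-9) + 136*(1) = 1.
So 15*-9 ≡ 1 (mod 136), and -9 mod 136 = 127.

127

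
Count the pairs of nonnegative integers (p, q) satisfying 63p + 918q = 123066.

19

gcd(918, 63):
  918 = 14*63 + 36
  63 = 1*36 + 27
  36 = 1*27 + 9
  27 = 3*9
so gcd(918, 63) = 9.
Back-substitute for Bézout coefficients:
  9 = 36 - 1*27
  ... = 63*(-29) + 918*(2)
Scale by 13674: one solution is (-396546, 27348). Reduce p mod 102: (30, 132).
General: p = 30 + 102t, q = 132 - 7t.
p ≥ 0 ⇒ t ≥ 0; q ≥ 0 ⇒ t ≤ 18. So t ∈ [0, 18]: 19 solutions.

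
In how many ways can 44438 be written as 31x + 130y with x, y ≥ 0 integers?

gcd(130, 31) = 1.
By Bézout, 31·(21) + 130·(-5) = 1.
One solution: (58, 328).
General: x = 58 + 130t, y = 328 - 31t.
x ≥ 0 ⇒ t ≥ 0; y ≥ 0 ⇒ t ≤ 10. So t ∈ [0, 10]: 11 solutions.

11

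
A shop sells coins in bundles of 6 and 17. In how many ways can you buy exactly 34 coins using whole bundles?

1

Need nonnegative integers with 6j + 17k = 34.
gcd(6, 17) = 1, and 6·(3) + 17·(-1) = 1.
So (j₀, k₀) = (102, -34); general j = 102 + 17t, k = -34 - 6t.
j ≥ 0 ⇒ t ≥ -6; k ≥ 0 ⇒ t ≤ -6. That's 1 value of t.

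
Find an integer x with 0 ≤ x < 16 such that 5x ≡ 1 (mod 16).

gcd(16, 5):
  16 = 3*5 + 1
  5 = 5*1
so gcd(16, 5) = 1.
Back-substitute for Bézout coefficients:
  1 = 16 - 3*5
  ... = 5*(-3) + 16*(1)
So 5*-3 ≡ 1 (mod 16), and -3 mod 16 = 13.

13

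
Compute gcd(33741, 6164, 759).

23

gcd(33741, 6164) = 23.
gcd(23, 759) = 23.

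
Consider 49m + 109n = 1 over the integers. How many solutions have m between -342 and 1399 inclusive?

gcd(109, 49) = 1  (109 = 2×49 + 11, 49 = 4×11 + 5, 11 = 2×5 + 1, 5 = 5×1).
Back-substituting, 49×(-20) + 109×(9) = 1.
Scale by 1: particular solution (-20, 9); reduce m mod 109: (89, -40).
General solution: m = 89 + 109t, n = -40 - 49t for integer t.
-342 ≤ 89 + 109t ≤ 1399 gives t ∈ [-3, 12], which is 16 values.

16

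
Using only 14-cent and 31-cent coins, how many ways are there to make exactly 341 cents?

Need nonnegative integers with 14j + 31k = 341.
gcd(14, 31) = 1, and 14·(-11) + 31·(5) = 1.
So (j₀, k₀) = (-3751, 1705); general j = -3751 + 31t, k = 1705 - 14t.
j ≥ 0 ⇒ t ≥ 121; k ≥ 0 ⇒ t ≤ 121. That's 1 value of t.

1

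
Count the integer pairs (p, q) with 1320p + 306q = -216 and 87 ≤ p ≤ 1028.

19

gcd(1320, 306) = 6  (1320 = 4·306 + 96, 306 = 3·96 + 18, 96 = 5·18 + 6, 18 = 3·6).
Back-substituting, 1320·(16) + 306·(-69) = 6.
Scale by -36: particular solution (-576, 2484); reduce p mod 51: (36, -156).
General solution: p = 36 + 51t, q = -156 - 220t for integer t.
87 ≤ 36 + 51t ≤ 1028 gives t ∈ [1, 19], which is 19 values.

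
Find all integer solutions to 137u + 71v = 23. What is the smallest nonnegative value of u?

gcd(137, 71):
  137 = 1*71 + 66
  71 = 1*66 + 5
  66 = 13*5 + 1
  5 = 5*1
so gcd(137, 71) = 1.
1 divides 23, so solutions exist.
Back-substitute for Bézout coefficients:
  1 = 66 - 13*5
  ... = 137*(14) + 71*(-27)
Scale by 23/1 = 23: (u₀, v₀) = (322, -621).
General solution: u = 322 + 71t, v = -621 - 137t for integer t.
u ≥ 0: smallest is 322 mod 71 = 38 (at t = -4), with v = -73.

38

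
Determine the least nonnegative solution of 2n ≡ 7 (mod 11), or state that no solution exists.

gcd(11, 2) = 1  (11 = 5×2 + 1, 2 = 2×1).
1 divides 7, so solutions exist.
Back-substituting, 2×(-5) + 11×(1) = 1.
So 2×(-5) ≡ 1 (mod 11); multiply by 7: n ≡ -35 (mod 11).
Smallest nonnegative: n = -35 mod 11 = 9.

9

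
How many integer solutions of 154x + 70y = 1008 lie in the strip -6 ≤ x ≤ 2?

2

gcd(154, 70) = 14  (154 = 2*70 + 14, 70 = 5*14).
Back-substituting, 154*(1) + 70*(-2) = 14.
Scale by 72: particular solution (72, -144); reduce x mod 5: (2, 10).
General solution: x = 2 + 5t, y = 10 - 11t for integer t.
-6 ≤ 2 + 5t ≤ 2 gives t ∈ [-1, 0], which is 2 values.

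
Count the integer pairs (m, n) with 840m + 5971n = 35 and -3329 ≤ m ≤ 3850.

9

gcd(5971, 840) = 7.
By Bézout, 840×(-263) + 5971×(37) = 7.
Particular solution: (391, -55).
General solution: m = 391 + 853t, n = -55 - 120t for integer t.
-3329 ≤ 391 + 853t ≤ 3850 gives t ∈ [-4, 4], which is 9 values.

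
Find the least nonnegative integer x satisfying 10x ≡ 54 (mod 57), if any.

gcd(57, 10):
  57 = 5·10 + 7
  10 = 1·7 + 3
  7 = 2·3 + 1
  3 = 3·1
so gcd(57, 10) = 1.
1 divides 54, so solutions exist.
Back-substitute for Bézout coefficients:
  1 = 7 - 2·3
  ... = 10·(-17) + 57·(3)
So 10·(-17) ≡ 1 (mod 57); multiply by 54: x ≡ -918 (mod 57).
Smallest nonnegative: x = -918 mod 57 = 51.

51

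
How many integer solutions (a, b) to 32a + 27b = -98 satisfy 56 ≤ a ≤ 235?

gcd(32, 27) = 1  (32 = 1*27 + 5, 27 = 5*5 + 2, 5 = 2*2 + 1, 2 = 2*1).
Back-substituting, 32*(11) + 27*(-13) = 1.
Scale by -98: particular solution (-1078, 1274); reduce a mod 27: (2, -6).
General solution: a = 2 + 27t, b = -6 - 32t for integer t.
56 ≤ 2 + 27t ≤ 235 gives t ∈ [2, 8], which is 7 values.

7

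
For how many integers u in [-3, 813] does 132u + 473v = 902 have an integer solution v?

gcd(473, 132) = 11  (473 = 3*132 + 77, 132 = 1*77 + 55, 77 = 1*55 + 22, 55 = 2*22 + 11, 22 = 2*11).
Back-substituting, 132*(18) + 473*(-5) = 11.
Scale by 82: particular solution (1476, -410); reduce u mod 43: (14, -2).
General solution: u = 14 + 43t, v = -2 - 12t for integer t.
-3 ≤ 14 + 43t ≤ 813 gives t ∈ [0, 18], which is 19 values.

19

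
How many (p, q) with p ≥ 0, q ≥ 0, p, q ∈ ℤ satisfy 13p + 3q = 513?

14

gcd(13, 3):
  13 = 4·3 + 1
  3 = 3·1
so gcd(13, 3) = 1.
Back-substitute for Bézout coefficients:
  1 = 13 - 4·3
  ... = 13·(1) + 3·(-4)
Scale by 513: one solution is (513, -2052). Reduce p mod 3: (0, 171).
General: p = 0 + 3t, q = 171 - 13t.
p ≥ 0 ⇒ t ≥ 0; q ≥ 0 ⇒ t ≤ 13. So t ∈ [0, 13]: 14 solutions.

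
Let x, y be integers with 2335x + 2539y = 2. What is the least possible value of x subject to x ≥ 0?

921

gcd(2539, 2335) = 1  (2539 = 1×2335 + 204, 2335 = 11×204 + 91, 204 = 2×91 + 22, 91 = 4×22 + 3, 22 = 7×3 + 1, 3 = 3×1).
1 divides 2, so solutions exist.
Back-substituting, 2335×(-809) + 2539×(744) = 1.
Scale by 2/1 = 2: (x₀, y₀) = (-1618, 1488).
General solution: x = -1618 + 2539t, y = 1488 - 2335t for integer t.
x ≥ 0: smallest is -1618 mod 2539 = 921 (at t = 1), with y = -847.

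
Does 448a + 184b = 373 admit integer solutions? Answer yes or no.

gcd(448, 184):
  448 = 2*184 + 80
  184 = 2*80 + 24
  80 = 3*24 + 8
  24 = 3*8
so gcd(448, 184) = 8.
8 does not divide 373 (remainder 5), so no integer solutions.

no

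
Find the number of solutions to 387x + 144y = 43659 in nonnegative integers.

gcd(387, 144):
  387 = 2*144 + 99
  144 = 1*99 + 45
  99 = 2*45 + 9
  45 = 5*9
so gcd(387, 144) = 9.
Back-substitute for Bézout coefficients:
  9 = 99 - 2*45
  ... = 387*(3) + 144*(-8)
Scale by 4851: one solution is (14553, -38808). Reduce x mod 16: (9, 279).
General: x = 9 + 16t, y = 279 - 43t.
x ≥ 0 ⇒ t ≥ 0; y ≥ 0 ⇒ t ≤ 6. So t ∈ [0, 6]: 7 solutions.

7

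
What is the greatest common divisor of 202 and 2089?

1

gcd(2089, 202):
  2089 = 10×202 + 69
  202 = 2×69 + 64
  69 = 1×64 + 5
  64 = 12×5 + 4
  5 = 1×4 + 1
  4 = 4×1
so gcd(2089, 202) = 1.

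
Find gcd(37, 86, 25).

gcd(86, 37) = 1  (86 = 2·37 + 12, 37 = 3·12 + 1, 12 = 12·1).
gcd(1, 25) = 1.

1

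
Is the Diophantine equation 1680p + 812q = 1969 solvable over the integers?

gcd(1680, 812) = 28  (1680 = 2×812 + 56, 812 = 14×56 + 28, 56 = 2×28).
28 does not divide 1969 (remainder 9), so no integer solutions.

no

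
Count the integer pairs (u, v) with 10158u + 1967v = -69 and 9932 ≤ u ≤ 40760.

gcd(10158, 1967) = 1  (10158 = 5·1967 + 323, 1967 = 6·323 + 29, 323 = 11·29 + 4, 29 = 7·4 + 1, 4 = 4·1).
Back-substituting, 10158·(-475) + 1967·(2453) = 1.
Scale by -69: particular solution (32775, -169257); reduce u mod 1967: (1303, -6729).
General solution: u = 1303 + 1967t, v = -6729 - 10158t for integer t.
9932 ≤ 1303 + 1967t ≤ 40760 gives t ∈ [5, 20], which is 16 values.

16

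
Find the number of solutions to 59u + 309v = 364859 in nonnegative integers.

gcd(309, 59) = 1.
By Bézout, 59*(110) + 309*(-21) = 1.
One solution: (25, 1176).
General: u = 25 + 309t, v = 1176 - 59t.
u ≥ 0 ⇒ t ≥ 0; v ≥ 0 ⇒ t ≤ 19. So t ∈ [0, 19]: 20 solutions.

20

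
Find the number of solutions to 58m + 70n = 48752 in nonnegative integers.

24

gcd(70, 58):
  70 = 1·58 + 12
  58 = 4·12 + 10
  12 = 1·10 + 2
  10 = 5·2
so gcd(70, 58) = 2.
Back-substitute for Bézout coefficients:
  2 = 12 - 1·10
  ... = 58·(-6) + 70·(5)
Scale by 24376: one solution is (-146256, 121880). Reduce m mod 35: (9, 689).
General: m = 9 + 35t, n = 689 - 29t.
m ≥ 0 ⇒ t ≥ 0; n ≥ 0 ⇒ t ≤ 23. So t ∈ [0, 23]: 24 solutions.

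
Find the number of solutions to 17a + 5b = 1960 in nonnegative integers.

gcd(17, 5) = 1  (17 = 3×5 + 2, 5 = 2×2 + 1, 2 = 2×1).
Back-substituting, 17×(-2) + 5×(7) = 1.
Scale by 1960: one solution is (-3920, 13720). Reduce a mod 5: (0, 392).
General: a = 0 + 5t, b = 392 - 17t.
a ≥ 0 ⇒ t ≥ 0; b ≥ 0 ⇒ t ≤ 23. So t ∈ [0, 23]: 24 solutions.

24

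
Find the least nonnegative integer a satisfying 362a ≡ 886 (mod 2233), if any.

1853

gcd(2233, 362) = 1.
1 divides 886, so solutions exist.
By Bézout, 362*(549) + 2233*(-89) = 1.
So 362*(549) ≡ 1 (mod 2233); multiply by 886: a ≡ 486414 (mod 2233).
Smallest nonnegative: a = 486414 mod 2233 = 1853.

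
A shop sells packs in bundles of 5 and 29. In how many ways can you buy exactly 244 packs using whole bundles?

Need nonnegative integers with 5j + 29k = 244.
gcd(5, 29) = 1, and 5·(6) + 29·(-1) = 1.
So (j₀, k₀) = (1464, -244); general j = 1464 + 29t, k = -244 - 5t.
j ≥ 0 ⇒ t ≥ -50; k ≥ 0 ⇒ t ≤ -49. That's 2 values of t.

2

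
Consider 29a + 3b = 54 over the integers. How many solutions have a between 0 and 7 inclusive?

gcd(29, 3):
  29 = 9*3 + 2
  3 = 1*2 + 1
  2 = 2*1
so gcd(29, 3) = 1.
Back-substitute for Bézout coefficients:
  1 = 3 - 1*2
  ... = 29*(-1) + 3*(10)
Scale by 54: particular solution (-54, 540); reduce a mod 3: (0, 18).
General solution: a = 0 + 3t, b = 18 - 29t for integer t.
0 ≤ 0 + 3t ≤ 7 gives t ∈ [0, 2], which is 3 values.

3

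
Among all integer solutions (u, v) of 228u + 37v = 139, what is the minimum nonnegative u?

gcd(228, 37) = 1.
1 divides 139, so solutions exist.
By Bézout, 228·(-6) + 37·(37) = 1.
Scale by 139/1 = 139: (u₀, v₀) = (-834, 5143).
General solution: u = -834 + 37t, v = 5143 - 228t for integer t.
u ≥ 0: smallest is -834 mod 37 = 17 (at t = 23), with v = -101.

17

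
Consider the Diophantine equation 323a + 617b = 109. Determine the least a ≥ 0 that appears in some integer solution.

gcd(617, 323) = 1  (617 = 1*323 + 294, 323 = 1*294 + 29, 294 = 10*29 + 4, 29 = 7*4 + 1, 4 = 4*1).
1 divides 109, so solutions exist.
Back-substituting, 323*(149) + 617*(-78) = 1.
Scale by 109/1 = 109: (a₀, b₀) = (16241, -8502).
General solution: a = 16241 + 617t, b = -8502 - 323t for integer t.
a ≥ 0: smallest is 16241 mod 617 = 199 (at t = -26), with b = -104.

199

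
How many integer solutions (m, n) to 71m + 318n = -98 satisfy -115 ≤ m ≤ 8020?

26

gcd(318, 71) = 1  (318 = 4*71 + 34, 71 = 2*34 + 3, 34 = 11*3 + 1, 3 = 3*1).
Back-substituting, 71*(-103) + 318*(23) = 1.
Scale by -98: particular solution (10094, -2254); reduce m mod 318: (236, -53).
General solution: m = 236 + 318t, n = -53 - 71t for integer t.
-115 ≤ 236 + 318t ≤ 8020 gives t ∈ [-1, 24], which is 26 values.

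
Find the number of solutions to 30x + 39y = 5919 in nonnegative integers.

gcd(39, 30) = 3  (39 = 1×30 + 9, 30 = 3×9 + 3, 9 = 3×3).
Back-substituting, 30×(4) + 39×(-3) = 3.
Scale by 1973: one solution is (7892, -5919). Reduce x mod 13: (1, 151).
General: x = 1 + 13t, y = 151 - 10t.
x ≥ 0 ⇒ t ≥ 0; y ≥ 0 ⇒ t ≤ 15. So t ∈ [0, 15]: 16 solutions.

16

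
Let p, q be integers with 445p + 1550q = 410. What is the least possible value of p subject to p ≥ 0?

gcd(1550, 445):
  1550 = 3·445 + 215
  445 = 2·215 + 15
  215 = 14·15 + 5
  15 = 3·5
so gcd(1550, 445) = 5.
5 divides 410, so solutions exist.
Back-substitute for Bézout coefficients:
  5 = 215 - 14·15
  ... = 445·(-101) + 1550·(29)
Scale by 410/5 = 82: (p₀, q₀) = (-8282, 2378).
General solution: p = -8282 + 310t, q = 2378 - 89t for integer t.
p ≥ 0: smallest is -8282 mod 310 = 88 (at t = 27), with q = -25.

88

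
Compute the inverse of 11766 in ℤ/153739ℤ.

105511

gcd(153739, 11766):
  153739 = 13×11766 + 781
  11766 = 15×781 + 51
  781 = 15×51 + 16
  51 = 3×16 + 3
  16 = 5×3 + 1
  3 = 3×1
so gcd(153739, 11766) = 1.
Back-substitute for Bézout coefficients:
  1 = 16 - 5×3
  ... = 11766×(-48228) + 153739×(3691)
So 11766×-48228 ≡ 1 (mod 153739), and -48228 mod 153739 = 105511.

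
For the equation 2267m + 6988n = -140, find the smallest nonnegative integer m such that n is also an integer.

gcd(6988, 2267):
  6988 = 3·2267 + 187
  2267 = 12·187 + 23
  187 = 8·23 + 3
  23 = 7·3 + 2
  3 = 1·2 + 1
  2 = 2·1
so gcd(6988, 2267) = 1.
1 divides -140, so solutions exist.
Back-substitute for Bézout coefficients:
  1 = 3 - 1·2
  ... = 2267·(-2429) + 6988·(788)
Scale by -140/1 = -140: (m₀, n₀) = (340060, -110320).
General solution: m = 340060 + 6988t, n = -110320 - 2267t for integer t.
m ≥ 0: smallest is 340060 mod 6988 = 4636 (at t = -48), with n = -1504.

4636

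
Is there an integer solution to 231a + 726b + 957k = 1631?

gcd(726, 231) = 33.
gcd(33, 957) = 33.
33 does not divide 1631 (remainder 14), so no integer solutions.

no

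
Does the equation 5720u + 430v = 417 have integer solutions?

gcd(5720, 430) = 10  (5720 = 13·430 + 130, 430 = 3·130 + 40, 130 = 3·40 + 10, 40 = 4·10).
10 does not divide 417 (remainder 7), so no integer solutions.

no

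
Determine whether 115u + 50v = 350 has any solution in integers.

yes

gcd(115, 50) = 5  (115 = 2×50 + 15, 50 = 3×15 + 5, 15 = 3×5).
5 divides 350, so integer solutions exist.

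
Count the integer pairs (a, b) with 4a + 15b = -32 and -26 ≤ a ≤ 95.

8

gcd(15, 4) = 1  (15 = 3*4 + 3, 4 = 1*3 + 1, 3 = 3*1).
Back-substituting, 4*(4) + 15*(-1) = 1.
Scale by -32: particular solution (-128, 32); reduce a mod 15: (7, -4).
General solution: a = 7 + 15t, b = -4 - 4t for integer t.
-26 ≤ 7 + 15t ≤ 95 gives t ∈ [-2, 5], which is 8 values.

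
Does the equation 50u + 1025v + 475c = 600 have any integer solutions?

yes

gcd(1025, 50):
  1025 = 20*50 + 25
  50 = 2*25
so gcd(1025, 50) = 25.
gcd(25, 475) = 25.
25 divides 600, so integer solutions exist.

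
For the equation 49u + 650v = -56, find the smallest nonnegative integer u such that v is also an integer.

gcd(650, 49) = 1.
1 divides -56, so solutions exist.
By Bézout, 49*(199) + 650*(-15) = 1.
Scale by -56/1 = -56: (u₀, v₀) = (-11144, 840).
General solution: u = -11144 + 650t, v = 840 - 49t for integer t.
u ≥ 0: smallest is -11144 mod 650 = 556 (at t = 18), with v = -42.

556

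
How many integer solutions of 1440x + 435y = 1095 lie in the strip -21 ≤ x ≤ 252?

gcd(1440, 435) = 15.
By Bézout, 1440·(13) + 435·(-43) = 15.
Particular solution: (21, -67).
General solution: x = 21 + 29t, y = -67 - 96t for integer t.
-21 ≤ 21 + 29t ≤ 252 gives t ∈ [-1, 7], which is 9 values.

9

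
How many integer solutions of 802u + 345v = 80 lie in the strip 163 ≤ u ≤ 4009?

11

gcd(802, 345):
  802 = 2*345 + 112
  345 = 3*112 + 9
  112 = 12*9 + 4
  9 = 2*4 + 1
  4 = 4*1
so gcd(802, 345) = 1.
Back-substitute for Bézout coefficients:
  1 = 9 - 2*4
  ... = 802*(-77) + 345*(179)
Scale by 80: particular solution (-6160, 14320); reduce u mod 345: (50, -116).
General solution: u = 50 + 345t, v = -116 - 802t for integer t.
163 ≤ 50 + 345t ≤ 4009 gives t ∈ [1, 11], which is 11 values.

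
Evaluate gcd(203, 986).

gcd(986, 203):
  986 = 4·203 + 174
  203 = 1·174 + 29
  174 = 6·29
so gcd(986, 203) = 29.

29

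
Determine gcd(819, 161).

7

gcd(819, 161):
  819 = 5·161 + 14
  161 = 11·14 + 7
  14 = 2·7
so gcd(819, 161) = 7.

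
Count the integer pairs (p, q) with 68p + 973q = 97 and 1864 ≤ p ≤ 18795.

gcd(973, 68) = 1.
By Bézout, 68·(-186) + 973·(13) = 1.
Particular solution: (445, -31).
General solution: p = 445 + 973t, q = -31 - 68t for integer t.
1864 ≤ 445 + 973t ≤ 18795 gives t ∈ [2, 18], which is 17 values.

17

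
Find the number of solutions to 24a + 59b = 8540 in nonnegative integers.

gcd(59, 24) = 1  (59 = 2×24 + 11, 24 = 2×11 + 2, 11 = 5×2 + 1, 2 = 2×1).
Back-substituting, 24×(-27) + 59×(11) = 1.
Scale by 8540: one solution is (-230580, 93940). Reduce a mod 59: (51, 124).
General: a = 51 + 59t, b = 124 - 24t.
a ≥ 0 ⇒ t ≥ 0; b ≥ 0 ⇒ t ≤ 5. So t ∈ [0, 5]: 6 solutions.

6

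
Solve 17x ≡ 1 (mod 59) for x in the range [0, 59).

gcd(59, 17) = 1.
By Bézout, 17×(7) + 59×(-2) = 1.
So 17×7 ≡ 1 (mod 59), and 7 mod 59 = 7.

7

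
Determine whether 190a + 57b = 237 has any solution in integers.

gcd(190, 57) = 19  (190 = 3×57 + 19, 57 = 3×19).
19 does not divide 237 (remainder 9), so no integer solutions.

no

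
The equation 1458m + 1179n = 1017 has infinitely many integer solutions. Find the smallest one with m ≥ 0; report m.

29

gcd(1458, 1179):
  1458 = 1*1179 + 279
  1179 = 4*279 + 63
  279 = 4*63 + 27
  63 = 2*27 + 9
  27 = 3*9
so gcd(1458, 1179) = 9.
9 divides 1017, so solutions exist.
Back-substitute for Bézout coefficients:
  9 = 63 - 2*27
  ... = 1458*(-38) + 1179*(47)
Scale by 1017/9 = 113: (m₀, n₀) = (-4294, 5311).
General solution: m = -4294 + 131t, n = 5311 - 162t for integer t.
m ≥ 0: smallest is -4294 mod 131 = 29 (at t = 33), with n = -35.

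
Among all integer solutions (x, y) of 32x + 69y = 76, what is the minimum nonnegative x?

gcd(69, 32) = 1  (69 = 2·32 + 5, 32 = 6·5 + 2, 5 = 2·2 + 1, 2 = 2·1).
1 divides 76, so solutions exist.
Back-substituting, 32·(-28) + 69·(13) = 1.
Scale by 76/1 = 76: (x₀, y₀) = (-2128, 988).
General solution: x = -2128 + 69t, y = 988 - 32t for integer t.
x ≥ 0: smallest is -2128 mod 69 = 11 (at t = 31), with y = -4.

11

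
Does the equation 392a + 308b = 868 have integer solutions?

gcd(392, 308) = 28  (392 = 1×308 + 84, 308 = 3×84 + 56, 84 = 1×56 + 28, 56 = 2×28).
28 divides 868, so integer solutions exist.

yes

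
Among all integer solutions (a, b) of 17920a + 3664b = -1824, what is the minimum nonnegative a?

87

gcd(17920, 3664) = 16.
16 divides -1824, so solutions exist.
By Bézout, 17920·(-55) + 3664·(269) = 16.
Scale by -1824/16 = -114: (a₀, b₀) = (6270, -30666).
General solution: a = 6270 + 229t, b = -30666 - 1120t for integer t.
a ≥ 0: smallest is 6270 mod 229 = 87 (at t = -27), with b = -426.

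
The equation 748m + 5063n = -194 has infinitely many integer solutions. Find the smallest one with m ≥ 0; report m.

gcd(5063, 748):
  5063 = 6·748 + 575
  748 = 1·575 + 173
  575 = 3·173 + 56
  173 = 3·56 + 5
  56 = 11·5 + 1
  5 = 5·1
so gcd(5063, 748) = 1.
1 divides -194, so solutions exist.
Back-substitute for Bézout coefficients:
  1 = 56 - 11·5
  ... = 748·(-995) + 5063·(147)
Scale by -194/1 = -194: (m₀, n₀) = (193030, -28518).
General solution: m = 193030 + 5063t, n = -28518 - 748t for integer t.
m ≥ 0: smallest is 193030 mod 5063 = 636 (at t = -38), with n = -94.

636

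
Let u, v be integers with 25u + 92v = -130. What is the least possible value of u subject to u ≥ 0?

gcd(92, 25) = 1.
1 divides -130, so solutions exist.
By Bézout, 25*(-11) + 92*(3) = 1.
Scale by -130/1 = -130: (u₀, v₀) = (1430, -390).
General solution: u = 1430 + 92t, v = -390 - 25t for integer t.
u ≥ 0: smallest is 1430 mod 92 = 50 (at t = -15), with v = -15.

50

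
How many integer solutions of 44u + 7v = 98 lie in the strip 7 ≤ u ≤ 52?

gcd(44, 7) = 1.
By Bézout, 44·(-3) + 7·(19) = 1.
Particular solution: (0, 14).
General solution: u = 0 + 7t, v = 14 - 44t for integer t.
7 ≤ 0 + 7t ≤ 52 gives t ∈ [1, 7], which is 7 values.

7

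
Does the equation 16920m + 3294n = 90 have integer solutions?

gcd(16920, 3294) = 18  (16920 = 5×3294 + 450, 3294 = 7×450 + 144, 450 = 3×144 + 18, 144 = 8×18).
18 divides 90, so integer solutions exist.

yes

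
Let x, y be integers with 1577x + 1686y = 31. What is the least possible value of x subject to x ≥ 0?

gcd(1686, 1577):
  1686 = 1*1577 + 109
  1577 = 14*109 + 51
  109 = 2*51 + 7
  51 = 7*7 + 2
  7 = 3*2 + 1
  2 = 2*1
so gcd(1686, 1577) = 1.
1 divides 31, so solutions exist.
Back-substitute for Bézout coefficients:
  1 = 7 - 3*2
  ... = 1577*(-727) + 1686*(680)
Scale by 31/1 = 31: (x₀, y₀) = (-22537, 21080).
General solution: x = -22537 + 1686t, y = 21080 - 1577t for integer t.
x ≥ 0: smallest is -22537 mod 1686 = 1067 (at t = 14), with y = -998.

1067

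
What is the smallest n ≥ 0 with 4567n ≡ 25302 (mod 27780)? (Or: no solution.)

3126

gcd(27780, 4567) = 1.
1 divides 25302, so solutions exist.
By Bézout, 4567×(4483) + 27780×(-737) = 1.
So 4567×(4483) ≡ 1 (mod 27780); multiply by 25302: n ≡ 113428866 (mod 27780).
Smallest nonnegative: n = 113428866 mod 27780 = 3126.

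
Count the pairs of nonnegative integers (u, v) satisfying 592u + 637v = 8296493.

22

gcd(637, 592) = 1  (637 = 1×592 + 45, 592 = 13×45 + 7, 45 = 6×7 + 3, 7 = 2×3 + 1, 3 = 3×1).
Back-substituting, 592×(184) + 637×(-171) = 1.
Scale by 8296493: one solution is (1526554712, -1418700303). Reduce u mod 637: (137, 12897).
General: u = 137 + 637t, v = 12897 - 592t.
u ≥ 0 ⇒ t ≥ 0; v ≥ 0 ⇒ t ≤ 21. So t ∈ [0, 21]: 22 solutions.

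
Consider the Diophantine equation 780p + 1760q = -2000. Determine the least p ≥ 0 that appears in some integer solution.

gcd(1760, 780) = 20.
20 divides -2000, so solutions exist.
By Bézout, 780·(-9) + 1760·(4) = 20.
Scale by -2000/20 = -100: (p₀, q₀) = (900, -400).
General solution: p = 900 + 88t, q = -400 - 39t for integer t.
p ≥ 0: smallest is 900 mod 88 = 20 (at t = -10), with q = -10.

20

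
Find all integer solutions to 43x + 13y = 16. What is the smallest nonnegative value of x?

4

gcd(43, 13):
  43 = 3·13 + 4
  13 = 3·4 + 1
  4 = 4·1
so gcd(43, 13) = 1.
1 divides 16, so solutions exist.
Back-substitute for Bézout coefficients:
  1 = 13 - 3·4
  ... = 43·(-3) + 13·(10)
Scale by 16/1 = 16: (x₀, y₀) = (-48, 160).
General solution: x = -48 + 13t, y = 160 - 43t for integer t.
x ≥ 0: smallest is -48 mod 13 = 4 (at t = 4), with y = -12.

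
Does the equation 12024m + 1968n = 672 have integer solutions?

yes

gcd(12024, 1968) = 24.
24 divides 672, so integer solutions exist.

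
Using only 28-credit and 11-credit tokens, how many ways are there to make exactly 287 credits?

Need nonnegative integers with 28j + 11k = 287.
gcd(28, 11) = 1, and 28·(2) + 11·(-5) = 1.
So (j₀, k₀) = (574, -1435); general j = 574 + 11t, k = -1435 - 28t.
j ≥ 0 ⇒ t ≥ -52; k ≥ 0 ⇒ t ≤ -52. That's 1 value of t.

1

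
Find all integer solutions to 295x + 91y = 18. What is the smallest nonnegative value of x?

67

gcd(295, 91):
  295 = 3×91 + 22
  91 = 4×22 + 3
  22 = 7×3 + 1
  3 = 3×1
so gcd(295, 91) = 1.
1 divides 18, so solutions exist.
Back-substitute for Bézout coefficients:
  1 = 22 - 7×3
  ... = 295×(29) + 91×(-94)
Scale by 18/1 = 18: (x₀, y₀) = (522, -1692).
General solution: x = 522 + 91t, y = -1692 - 295t for integer t.
x ≥ 0: smallest is 522 mod 91 = 67 (at t = -5), with y = -217.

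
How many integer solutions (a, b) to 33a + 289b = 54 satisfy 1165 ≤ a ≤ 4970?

13

gcd(289, 33):
  289 = 8*33 + 25
  33 = 1*25 + 8
  25 = 3*8 + 1
  8 = 8*1
so gcd(289, 33) = 1.
Back-substitute for Bézout coefficients:
  1 = 25 - 3*8
  ... = 33*(-35) + 289*(4)
Scale by 54: particular solution (-1890, 216); reduce a mod 289: (133, -15).
General solution: a = 133 + 289t, b = -15 - 33t for integer t.
1165 ≤ 133 + 289t ≤ 4970 gives t ∈ [4, 16], which is 13 values.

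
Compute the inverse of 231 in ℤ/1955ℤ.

1151

gcd(1955, 231):
  1955 = 8×231 + 107
  231 = 2×107 + 17
  107 = 6×17 + 5
  17 = 3×5 + 2
  5 = 2×2 + 1
  2 = 2×1
so gcd(1955, 231) = 1.
Back-substitute for Bézout coefficients:
  1 = 5 - 2×2
  ... = 231×(-804) + 1955×(95)
So 231×-804 ≡ 1 (mod 1955), and -804 mod 1955 = 1151.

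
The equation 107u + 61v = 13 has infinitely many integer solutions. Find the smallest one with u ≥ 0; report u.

52

gcd(107, 61):
  107 = 1*61 + 46
  61 = 1*46 + 15
  46 = 3*15 + 1
  15 = 15*1
so gcd(107, 61) = 1.
1 divides 13, so solutions exist.
Back-substitute for Bézout coefficients:
  1 = 46 - 3*15
  ... = 107*(4) + 61*(-7)
Scale by 13/1 = 13: (u₀, v₀) = (52, -91).
General solution: u = 52 + 61t, v = -91 - 107t for integer t.
u ≥ 0: smallest is 52 mod 61 = 52 (at t = 0), with v = -91.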